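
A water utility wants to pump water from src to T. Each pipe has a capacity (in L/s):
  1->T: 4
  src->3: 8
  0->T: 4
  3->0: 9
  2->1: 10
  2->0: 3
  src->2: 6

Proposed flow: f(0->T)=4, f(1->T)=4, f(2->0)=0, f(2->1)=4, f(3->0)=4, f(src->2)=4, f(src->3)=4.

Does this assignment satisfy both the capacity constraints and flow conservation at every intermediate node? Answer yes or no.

Yes

Every edge has 0 ≤ f(e) ≤ cap(e).
At each intermediate node, inflow equals outflow.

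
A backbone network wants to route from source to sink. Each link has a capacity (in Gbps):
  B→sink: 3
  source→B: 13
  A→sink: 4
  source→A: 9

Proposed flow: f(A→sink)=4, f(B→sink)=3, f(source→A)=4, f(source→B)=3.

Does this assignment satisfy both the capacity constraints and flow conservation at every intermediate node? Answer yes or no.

Every edge has 0 ≤ f(e) ≤ cap(e).
At each intermediate node, inflow equals outflow.

Yes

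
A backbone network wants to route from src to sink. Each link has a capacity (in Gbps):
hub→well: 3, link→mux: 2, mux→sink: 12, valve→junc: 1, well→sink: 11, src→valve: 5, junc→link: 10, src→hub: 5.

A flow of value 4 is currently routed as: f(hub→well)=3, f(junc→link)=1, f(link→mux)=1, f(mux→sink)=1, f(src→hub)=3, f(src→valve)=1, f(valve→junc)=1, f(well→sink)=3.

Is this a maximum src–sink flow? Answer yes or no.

Residual reachable from src: {hub, src, valve}; sink is not reachable.
Saturated cut: hub→well, valve→junc with total capacity 4 = current flow value. Flow is maximum.

Yes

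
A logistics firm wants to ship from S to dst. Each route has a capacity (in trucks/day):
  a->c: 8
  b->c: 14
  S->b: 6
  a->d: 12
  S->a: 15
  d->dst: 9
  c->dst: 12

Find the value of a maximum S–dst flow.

21

Augment S->a->d->dst: bottleneck 9. Total 9.
Augment S->a->c->dst: bottleneck 6. Total 15.
Augment S->b->c->dst: bottleneck 6. Total 21.
No augmenting path remains in the residual graph.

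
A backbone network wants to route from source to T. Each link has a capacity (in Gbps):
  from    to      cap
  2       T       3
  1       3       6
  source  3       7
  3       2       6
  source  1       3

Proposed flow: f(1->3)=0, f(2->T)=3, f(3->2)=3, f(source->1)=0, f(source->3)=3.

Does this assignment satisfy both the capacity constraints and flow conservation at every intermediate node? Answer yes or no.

Yes

Every edge has 0 ≤ f(e) ≤ cap(e).
At each intermediate node, inflow equals outflow.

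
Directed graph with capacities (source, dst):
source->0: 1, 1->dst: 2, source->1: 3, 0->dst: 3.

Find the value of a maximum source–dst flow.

Augment source->0->dst: bottleneck 1. Total 1.
Augment source->1->dst: bottleneck 2. Total 3.
No augmenting path remains in the residual graph.

3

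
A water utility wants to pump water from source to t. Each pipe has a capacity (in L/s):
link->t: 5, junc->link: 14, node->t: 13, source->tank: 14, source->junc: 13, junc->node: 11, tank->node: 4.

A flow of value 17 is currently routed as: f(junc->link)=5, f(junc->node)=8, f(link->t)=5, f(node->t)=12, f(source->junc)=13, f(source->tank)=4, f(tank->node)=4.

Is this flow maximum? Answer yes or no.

Yes

Residual reachable from source: {source, tank}; t is not reachable.
Saturated cut: source->junc, tank->node with total capacity 17 = current flow value. Flow is maximum.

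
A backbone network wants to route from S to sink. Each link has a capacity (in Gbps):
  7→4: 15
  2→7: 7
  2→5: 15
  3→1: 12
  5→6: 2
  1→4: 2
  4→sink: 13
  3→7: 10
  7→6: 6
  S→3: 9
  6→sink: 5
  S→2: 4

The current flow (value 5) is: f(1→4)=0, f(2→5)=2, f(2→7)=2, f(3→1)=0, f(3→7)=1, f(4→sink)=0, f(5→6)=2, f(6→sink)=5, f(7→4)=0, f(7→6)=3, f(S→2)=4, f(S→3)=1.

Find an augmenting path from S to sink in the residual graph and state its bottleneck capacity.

S→3→7→4→sink, bottleneck 8

Residual along S→3→7→4→sink: S→3: 8, 3→7: 9, 7→4: 15, 4→sink: 13.
Bottleneck = min = 8.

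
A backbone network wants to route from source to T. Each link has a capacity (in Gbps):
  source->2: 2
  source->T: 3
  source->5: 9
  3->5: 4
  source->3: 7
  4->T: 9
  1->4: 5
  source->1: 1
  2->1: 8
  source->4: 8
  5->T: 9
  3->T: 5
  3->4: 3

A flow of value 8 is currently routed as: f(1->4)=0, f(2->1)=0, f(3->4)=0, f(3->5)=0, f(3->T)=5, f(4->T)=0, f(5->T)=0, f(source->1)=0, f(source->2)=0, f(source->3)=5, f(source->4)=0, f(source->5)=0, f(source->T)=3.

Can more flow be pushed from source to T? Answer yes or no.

Residual path source->4->T has bottleneck 8 > 0.
Pushing 8 along it raises the flow to 16, so the given flow is not maximum.

Yes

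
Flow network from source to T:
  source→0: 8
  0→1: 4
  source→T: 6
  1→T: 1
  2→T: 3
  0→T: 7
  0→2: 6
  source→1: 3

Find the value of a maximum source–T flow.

Augment source→T: bottleneck 6. Total 6.
Augment source→0→T: bottleneck 7. Total 13.
Augment source→1→T: bottleneck 1. Total 14.
Augment source→0→2→T: bottleneck 1. Total 15.
No augmenting path remains in the residual graph.

15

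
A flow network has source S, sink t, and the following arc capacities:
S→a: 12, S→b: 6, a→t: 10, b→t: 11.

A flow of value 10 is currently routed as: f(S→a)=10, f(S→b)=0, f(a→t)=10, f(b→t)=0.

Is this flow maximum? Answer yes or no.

Residual path S→b→t has bottleneck 6 > 0.
Pushing 6 along it raises the flow to 16, so the given flow is not maximum.

No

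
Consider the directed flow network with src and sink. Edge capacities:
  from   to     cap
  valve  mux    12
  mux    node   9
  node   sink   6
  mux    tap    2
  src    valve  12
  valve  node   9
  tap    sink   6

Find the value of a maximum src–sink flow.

8

Augment src→valve→node→sink: bottleneck 6. Total 6.
Augment src→valve→mux→tap→sink: bottleneck 2. Total 8.
No augmenting path remains in the residual graph.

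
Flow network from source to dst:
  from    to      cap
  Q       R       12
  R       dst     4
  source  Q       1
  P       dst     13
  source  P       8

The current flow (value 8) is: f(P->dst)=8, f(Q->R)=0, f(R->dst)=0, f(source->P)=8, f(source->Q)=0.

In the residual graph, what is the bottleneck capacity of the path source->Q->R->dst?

1

Residual capacities along the path: source->Q: 1, Q->R: 12, R->dst: 4.
Minimum is 1.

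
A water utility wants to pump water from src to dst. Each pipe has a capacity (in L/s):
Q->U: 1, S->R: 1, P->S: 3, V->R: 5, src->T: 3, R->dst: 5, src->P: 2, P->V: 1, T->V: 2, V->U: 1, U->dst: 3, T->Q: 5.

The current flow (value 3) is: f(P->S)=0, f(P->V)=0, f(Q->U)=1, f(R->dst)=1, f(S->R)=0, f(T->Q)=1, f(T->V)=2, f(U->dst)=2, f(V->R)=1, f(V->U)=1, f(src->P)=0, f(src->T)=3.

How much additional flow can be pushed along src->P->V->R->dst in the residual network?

1

Residual capacities along the path: src->P: 2, P->V: 1, V->R: 4, R->dst: 4.
Minimum is 1.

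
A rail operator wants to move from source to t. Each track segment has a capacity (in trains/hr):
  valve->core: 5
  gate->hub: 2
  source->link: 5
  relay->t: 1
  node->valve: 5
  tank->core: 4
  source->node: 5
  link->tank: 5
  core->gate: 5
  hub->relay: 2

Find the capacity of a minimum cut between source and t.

Max flow = 1 (via 1 augmenting path).
In the residual at optimum, the set reachable from source is {core, gate, hub, link, node, relay, source, tank, valve}.
Cut edges: relay->t (cap 1). Sum = 1.

1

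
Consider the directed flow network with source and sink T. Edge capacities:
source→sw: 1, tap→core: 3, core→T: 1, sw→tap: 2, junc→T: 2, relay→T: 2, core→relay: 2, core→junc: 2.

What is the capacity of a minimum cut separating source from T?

Max flow = 1 (via 1 augmenting path).
In the residual at optimum, the set reachable from source is {source}.
Cut edges: source→sw (cap 1). Sum = 1.

1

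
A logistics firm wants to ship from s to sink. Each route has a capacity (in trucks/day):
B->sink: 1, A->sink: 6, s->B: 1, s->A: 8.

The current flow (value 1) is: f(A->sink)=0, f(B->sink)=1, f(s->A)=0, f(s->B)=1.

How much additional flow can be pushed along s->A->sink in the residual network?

6

Residual capacities along the path: s->A: 8, A->sink: 6.
Minimum is 6.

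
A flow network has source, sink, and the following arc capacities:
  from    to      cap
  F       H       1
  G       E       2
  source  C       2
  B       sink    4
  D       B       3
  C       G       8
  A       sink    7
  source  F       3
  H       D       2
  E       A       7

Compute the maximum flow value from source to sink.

3

Augment source→C→G→E→A→sink: bottleneck 2. Total 2.
Augment source→F→H→D→B→sink: bottleneck 1. Total 3.
No augmenting path remains in the residual graph.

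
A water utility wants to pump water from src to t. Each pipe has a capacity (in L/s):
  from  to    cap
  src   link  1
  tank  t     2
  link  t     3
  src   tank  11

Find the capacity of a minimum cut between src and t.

Max flow = 3 (via 2 augmenting paths).
In the residual at optimum, the set reachable from src is {src, tank}.
Cut edges: src->link (cap 1), tank->t (cap 2). Sum = 3.

3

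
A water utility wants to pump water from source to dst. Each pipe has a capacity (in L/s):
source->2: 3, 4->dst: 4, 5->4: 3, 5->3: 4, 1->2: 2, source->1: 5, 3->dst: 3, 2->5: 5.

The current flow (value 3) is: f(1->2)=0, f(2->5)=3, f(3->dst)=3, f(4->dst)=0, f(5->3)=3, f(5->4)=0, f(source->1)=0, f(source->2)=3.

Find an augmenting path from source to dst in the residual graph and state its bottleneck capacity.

Residual along source->1->2->5->4->dst: source->1: 5, 1->2: 2, 2->5: 2, 5->4: 3, 4->dst: 4.
Bottleneck = min = 2.

source->1->2->5->4->dst, bottleneck 2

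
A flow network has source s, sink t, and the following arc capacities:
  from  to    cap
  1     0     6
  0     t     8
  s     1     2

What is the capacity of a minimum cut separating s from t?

Max flow = 2 (via 1 augmenting path).
In the residual at optimum, the set reachable from s is {s}.
Cut edges: s→1 (cap 2). Sum = 2.

2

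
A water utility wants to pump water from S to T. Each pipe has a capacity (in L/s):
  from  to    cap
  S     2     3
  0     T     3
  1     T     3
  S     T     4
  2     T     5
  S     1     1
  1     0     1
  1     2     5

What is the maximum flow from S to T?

Augment S->T: bottleneck 4. Total 4.
Augment S->1->T: bottleneck 1. Total 5.
Augment S->2->T: bottleneck 3. Total 8.
No augmenting path remains in the residual graph.

8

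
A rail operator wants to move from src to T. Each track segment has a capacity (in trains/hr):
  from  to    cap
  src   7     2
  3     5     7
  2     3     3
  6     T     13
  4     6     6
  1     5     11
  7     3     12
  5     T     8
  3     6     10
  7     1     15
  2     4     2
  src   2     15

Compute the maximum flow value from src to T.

7

Augment src->7->1->5->T: bottleneck 2. Total 2.
Augment src->2->3->5->T: bottleneck 3. Total 5.
Augment src->2->4->6->T: bottleneck 2. Total 7.
No augmenting path remains in the residual graph.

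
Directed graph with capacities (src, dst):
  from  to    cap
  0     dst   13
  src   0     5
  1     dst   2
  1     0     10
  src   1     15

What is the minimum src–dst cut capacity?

Max flow = 15 (via 3 augmenting paths).
In the residual at optimum, the set reachable from src is {0, 1, src}.
Cut edges: 1->dst (cap 2), 0->dst (cap 13). Sum = 15.

15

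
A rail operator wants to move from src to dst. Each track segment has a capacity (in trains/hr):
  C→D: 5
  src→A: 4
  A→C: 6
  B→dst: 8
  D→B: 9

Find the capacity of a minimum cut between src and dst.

Max flow = 4 (via 1 augmenting path).
In the residual at optimum, the set reachable from src is {src}.
Cut edges: src→A (cap 4). Sum = 4.

4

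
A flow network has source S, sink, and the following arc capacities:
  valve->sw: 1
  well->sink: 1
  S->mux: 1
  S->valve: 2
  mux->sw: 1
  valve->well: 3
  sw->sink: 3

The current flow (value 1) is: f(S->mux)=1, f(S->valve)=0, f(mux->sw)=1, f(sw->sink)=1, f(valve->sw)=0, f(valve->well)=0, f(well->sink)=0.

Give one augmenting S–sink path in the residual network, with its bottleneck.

Residual along S->valve->sw->sink: S->valve: 2, valve->sw: 1, sw->sink: 2.
Bottleneck = min = 1.

S->valve->sw->sink, bottleneck 1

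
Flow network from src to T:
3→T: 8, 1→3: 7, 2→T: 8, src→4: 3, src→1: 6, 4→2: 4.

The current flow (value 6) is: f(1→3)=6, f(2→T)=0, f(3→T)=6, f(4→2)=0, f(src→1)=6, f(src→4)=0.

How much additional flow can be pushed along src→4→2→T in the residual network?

3

Residual capacities along the path: src→4: 3, 4→2: 4, 2→T: 8.
Minimum is 3.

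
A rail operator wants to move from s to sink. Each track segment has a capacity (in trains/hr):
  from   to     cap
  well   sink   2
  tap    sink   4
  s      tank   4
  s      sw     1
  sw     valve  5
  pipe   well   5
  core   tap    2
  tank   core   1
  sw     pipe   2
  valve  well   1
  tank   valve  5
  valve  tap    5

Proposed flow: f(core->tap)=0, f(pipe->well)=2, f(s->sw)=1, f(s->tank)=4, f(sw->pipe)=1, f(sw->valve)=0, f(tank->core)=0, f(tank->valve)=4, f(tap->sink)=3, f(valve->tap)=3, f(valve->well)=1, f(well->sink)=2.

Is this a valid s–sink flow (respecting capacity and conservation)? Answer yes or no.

Conservation fails at pipe: inflow 1 ≠ outflow 2.

No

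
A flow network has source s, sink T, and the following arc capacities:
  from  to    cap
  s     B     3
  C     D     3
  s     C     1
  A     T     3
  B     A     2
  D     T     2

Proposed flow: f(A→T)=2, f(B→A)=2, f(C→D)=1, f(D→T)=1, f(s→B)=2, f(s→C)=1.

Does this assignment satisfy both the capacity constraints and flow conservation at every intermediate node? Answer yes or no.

Yes

Every edge has 0 ≤ f(e) ≤ cap(e).
At each intermediate node, inflow equals outflow.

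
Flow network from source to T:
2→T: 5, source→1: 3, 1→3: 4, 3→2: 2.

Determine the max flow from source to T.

2

Augment source→1→3→2→T: bottleneck 2. Total 2.
No augmenting path remains in the residual graph.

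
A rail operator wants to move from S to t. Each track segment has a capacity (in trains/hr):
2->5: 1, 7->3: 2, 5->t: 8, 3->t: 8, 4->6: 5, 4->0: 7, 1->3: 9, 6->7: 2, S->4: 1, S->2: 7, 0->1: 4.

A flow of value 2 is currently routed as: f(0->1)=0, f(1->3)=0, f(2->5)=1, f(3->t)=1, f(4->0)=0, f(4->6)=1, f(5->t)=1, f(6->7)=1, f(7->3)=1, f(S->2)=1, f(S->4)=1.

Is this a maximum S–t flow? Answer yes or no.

Yes

Residual reachable from S: {2, S}; t is not reachable.
Saturated cut: 2->5, S->4 with total capacity 2 = current flow value. Flow is maximum.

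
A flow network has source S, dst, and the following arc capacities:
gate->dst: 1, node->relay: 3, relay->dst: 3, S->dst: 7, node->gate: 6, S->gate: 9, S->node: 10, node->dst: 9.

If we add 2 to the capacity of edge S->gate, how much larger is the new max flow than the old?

0

Original max flow = 18.
Edge S->gate does not cross the min cut (source side {S, gate}), so extra capacity there cannot help.
New max flow = 18. Increase = 0.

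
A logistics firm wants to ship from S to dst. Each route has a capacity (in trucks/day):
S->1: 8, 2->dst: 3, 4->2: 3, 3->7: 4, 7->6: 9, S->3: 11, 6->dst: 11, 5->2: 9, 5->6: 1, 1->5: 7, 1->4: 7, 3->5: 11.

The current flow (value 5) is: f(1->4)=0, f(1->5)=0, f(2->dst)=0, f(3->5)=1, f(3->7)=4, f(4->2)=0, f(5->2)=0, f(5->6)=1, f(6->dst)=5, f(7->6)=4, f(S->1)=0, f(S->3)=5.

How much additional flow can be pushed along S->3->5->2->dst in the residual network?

Residual capacities along the path: S->3: 6, 3->5: 10, 5->2: 9, 2->dst: 3.
Minimum is 3.

3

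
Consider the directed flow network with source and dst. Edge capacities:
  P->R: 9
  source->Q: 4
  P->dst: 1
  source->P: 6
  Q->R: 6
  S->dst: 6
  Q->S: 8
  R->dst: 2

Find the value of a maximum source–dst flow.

7

Augment source->P->dst: bottleneck 1. Total 1.
Augment source->P->R->dst: bottleneck 2. Total 3.
Augment source->Q->S->dst: bottleneck 4. Total 7.
No augmenting path remains in the residual graph.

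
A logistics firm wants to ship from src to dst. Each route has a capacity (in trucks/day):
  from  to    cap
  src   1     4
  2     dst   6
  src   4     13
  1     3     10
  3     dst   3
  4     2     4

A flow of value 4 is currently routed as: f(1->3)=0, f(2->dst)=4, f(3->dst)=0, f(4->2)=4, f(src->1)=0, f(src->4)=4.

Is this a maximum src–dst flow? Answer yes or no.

No

Residual path src->1->3->dst has bottleneck 3 > 0.
Pushing 3 along it raises the flow to 7, so the given flow is not maximum.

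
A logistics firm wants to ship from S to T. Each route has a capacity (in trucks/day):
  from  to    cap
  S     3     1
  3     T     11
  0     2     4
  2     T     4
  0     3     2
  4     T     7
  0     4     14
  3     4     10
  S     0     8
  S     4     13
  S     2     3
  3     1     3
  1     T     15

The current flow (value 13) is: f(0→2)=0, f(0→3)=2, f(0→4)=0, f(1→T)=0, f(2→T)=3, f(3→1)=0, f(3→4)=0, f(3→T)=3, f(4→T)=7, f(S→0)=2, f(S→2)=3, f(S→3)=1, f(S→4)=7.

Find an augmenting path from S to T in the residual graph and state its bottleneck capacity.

Residual along S→0→2→T: S→0: 6, 0→2: 4, 2→T: 1.
Bottleneck = min = 1.

S→0→2→T, bottleneck 1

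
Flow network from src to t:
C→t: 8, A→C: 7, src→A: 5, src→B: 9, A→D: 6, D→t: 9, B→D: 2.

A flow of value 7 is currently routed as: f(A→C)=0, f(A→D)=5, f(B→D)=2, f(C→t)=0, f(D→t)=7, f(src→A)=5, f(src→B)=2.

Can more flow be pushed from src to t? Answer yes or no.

Residual reachable from src: {B, src}; t is not reachable.
Saturated cut: src→A, B→D with total capacity 7 = current flow value. Flow is maximum.

No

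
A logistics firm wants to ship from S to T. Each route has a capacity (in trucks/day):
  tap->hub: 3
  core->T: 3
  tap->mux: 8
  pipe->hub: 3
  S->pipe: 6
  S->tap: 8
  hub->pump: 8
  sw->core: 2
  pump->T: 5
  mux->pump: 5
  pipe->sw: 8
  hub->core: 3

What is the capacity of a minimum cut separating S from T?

Max flow = 8 (via 2 augmenting paths).
In the residual at optimum, the set reachable from S is {S, core, hub, mux, pipe, pump, sw, tap}.
Cut edges: pump->T (cap 5), core->T (cap 3). Sum = 8.

8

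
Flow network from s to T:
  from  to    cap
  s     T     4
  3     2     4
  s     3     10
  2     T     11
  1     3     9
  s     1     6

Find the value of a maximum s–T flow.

Augment s→T: bottleneck 4. Total 4.
Augment s→3→2→T: bottleneck 4. Total 8.
No augmenting path remains in the residual graph.

8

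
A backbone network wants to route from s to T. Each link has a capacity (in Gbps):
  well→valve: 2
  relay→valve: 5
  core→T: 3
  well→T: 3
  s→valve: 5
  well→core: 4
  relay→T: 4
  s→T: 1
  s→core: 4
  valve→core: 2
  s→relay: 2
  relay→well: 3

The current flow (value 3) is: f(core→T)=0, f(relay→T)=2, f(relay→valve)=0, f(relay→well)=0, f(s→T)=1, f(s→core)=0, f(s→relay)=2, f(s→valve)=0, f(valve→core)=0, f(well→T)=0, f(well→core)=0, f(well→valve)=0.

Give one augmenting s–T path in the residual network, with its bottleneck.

s→core→T, bottleneck 3

Residual along s→core→T: s→core: 4, core→T: 3.
Bottleneck = min = 3.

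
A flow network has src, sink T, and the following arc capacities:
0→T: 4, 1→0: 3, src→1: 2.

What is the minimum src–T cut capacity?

2

Max flow = 2 (via 1 augmenting path).
In the residual at optimum, the set reachable from src is {src}.
Cut edges: src→1 (cap 2). Sum = 2.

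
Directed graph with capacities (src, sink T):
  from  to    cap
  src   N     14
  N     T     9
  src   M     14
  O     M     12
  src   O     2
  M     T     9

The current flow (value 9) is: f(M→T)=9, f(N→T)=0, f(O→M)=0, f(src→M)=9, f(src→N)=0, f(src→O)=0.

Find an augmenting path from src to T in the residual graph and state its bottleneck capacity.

Residual along src→N→T: src→N: 14, N→T: 9.
Bottleneck = min = 9.

src→N→T, bottleneck 9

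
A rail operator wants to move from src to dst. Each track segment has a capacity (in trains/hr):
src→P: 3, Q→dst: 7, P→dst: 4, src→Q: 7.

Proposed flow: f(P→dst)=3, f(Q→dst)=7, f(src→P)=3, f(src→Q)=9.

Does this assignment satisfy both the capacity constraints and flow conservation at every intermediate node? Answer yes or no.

Capacity violated on src→Q: flow 9 > capacity 7.

No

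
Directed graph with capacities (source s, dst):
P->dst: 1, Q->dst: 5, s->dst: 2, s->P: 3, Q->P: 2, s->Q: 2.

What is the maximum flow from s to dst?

5

Augment s->dst: bottleneck 2. Total 2.
Augment s->Q->dst: bottleneck 2. Total 4.
Augment s->P->dst: bottleneck 1. Total 5.
No augmenting path remains in the residual graph.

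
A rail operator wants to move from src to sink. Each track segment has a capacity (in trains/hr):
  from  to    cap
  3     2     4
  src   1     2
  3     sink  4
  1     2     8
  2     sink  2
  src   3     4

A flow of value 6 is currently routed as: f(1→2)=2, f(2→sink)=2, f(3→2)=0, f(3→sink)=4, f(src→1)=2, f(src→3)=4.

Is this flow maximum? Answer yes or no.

Yes

Residual reachable from src: {src}; sink is not reachable.
Saturated cut: src→1, src→3 with total capacity 6 = current flow value. Flow is maximum.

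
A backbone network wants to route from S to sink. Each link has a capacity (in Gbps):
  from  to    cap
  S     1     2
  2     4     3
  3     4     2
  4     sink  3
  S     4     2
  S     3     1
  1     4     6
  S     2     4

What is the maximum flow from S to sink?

3

Augment S→4→sink: bottleneck 2. Total 2.
Augment S→1→4→sink: bottleneck 1. Total 3.
No augmenting path remains in the residual graph.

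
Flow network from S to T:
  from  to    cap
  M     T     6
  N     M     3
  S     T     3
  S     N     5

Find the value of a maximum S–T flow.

6

Augment S→T: bottleneck 3. Total 3.
Augment S→N→M→T: bottleneck 3. Total 6.
No augmenting path remains in the residual graph.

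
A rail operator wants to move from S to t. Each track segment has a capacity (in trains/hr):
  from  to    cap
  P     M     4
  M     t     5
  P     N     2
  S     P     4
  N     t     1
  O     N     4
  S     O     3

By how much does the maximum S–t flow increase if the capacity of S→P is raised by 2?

Original max flow = 5.
Even with extra capacity on S→P, another cut of capacity 5 remains binding.
New max flow = 5. Increase = 0.

0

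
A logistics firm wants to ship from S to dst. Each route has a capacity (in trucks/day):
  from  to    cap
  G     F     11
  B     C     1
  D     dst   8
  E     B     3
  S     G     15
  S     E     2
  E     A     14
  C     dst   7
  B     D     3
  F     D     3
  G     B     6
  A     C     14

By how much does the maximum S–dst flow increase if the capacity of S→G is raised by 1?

Original max flow = 9.
Edge S→G does not cross the min cut (source side {B, F, G, S}), so extra capacity there cannot help.
New max flow = 9. Increase = 0.

0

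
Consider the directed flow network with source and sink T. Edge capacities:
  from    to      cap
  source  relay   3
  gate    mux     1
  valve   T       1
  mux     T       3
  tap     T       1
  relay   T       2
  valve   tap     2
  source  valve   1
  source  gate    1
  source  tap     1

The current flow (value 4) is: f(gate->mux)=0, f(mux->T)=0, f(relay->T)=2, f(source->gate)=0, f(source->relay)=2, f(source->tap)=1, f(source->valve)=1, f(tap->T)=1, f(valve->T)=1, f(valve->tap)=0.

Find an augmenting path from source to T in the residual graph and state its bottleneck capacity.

source->gate->mux->T, bottleneck 1

Residual along source->gate->mux->T: source->gate: 1, gate->mux: 1, mux->T: 3.
Bottleneck = min = 1.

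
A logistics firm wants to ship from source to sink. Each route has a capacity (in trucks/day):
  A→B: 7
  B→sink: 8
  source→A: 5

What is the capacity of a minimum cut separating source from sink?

5

Max flow = 5 (via 1 augmenting path).
In the residual at optimum, the set reachable from source is {source}.
Cut edges: source→A (cap 5). Sum = 5.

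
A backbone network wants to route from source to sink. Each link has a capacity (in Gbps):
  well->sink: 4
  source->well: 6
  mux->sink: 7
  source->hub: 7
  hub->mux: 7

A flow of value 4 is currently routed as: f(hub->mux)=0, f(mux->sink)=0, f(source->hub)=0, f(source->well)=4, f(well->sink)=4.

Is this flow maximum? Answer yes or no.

No

Residual path source->hub->mux->sink has bottleneck 7 > 0.
Pushing 7 along it raises the flow to 11, so the given flow is not maximum.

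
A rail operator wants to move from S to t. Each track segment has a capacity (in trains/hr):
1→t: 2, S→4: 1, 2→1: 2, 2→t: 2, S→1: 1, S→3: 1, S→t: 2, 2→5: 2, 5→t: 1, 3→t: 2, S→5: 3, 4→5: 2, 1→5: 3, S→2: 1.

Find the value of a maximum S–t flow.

6

Augment S→t: bottleneck 2. Total 2.
Augment S→2→t: bottleneck 1. Total 3.
Augment S→1→t: bottleneck 1. Total 4.
Augment S→3→t: bottleneck 1. Total 5.
Augment S→5→t: bottleneck 1. Total 6.
No augmenting path remains in the residual graph.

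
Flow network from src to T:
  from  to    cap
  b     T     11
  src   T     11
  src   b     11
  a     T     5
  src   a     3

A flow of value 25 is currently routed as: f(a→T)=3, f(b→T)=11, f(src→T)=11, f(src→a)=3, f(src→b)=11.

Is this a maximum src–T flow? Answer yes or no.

Yes

Residual reachable from src: {src}; T is not reachable.
Saturated cut: src→a, src→b, src→T with total capacity 25 = current flow value. Flow is maximum.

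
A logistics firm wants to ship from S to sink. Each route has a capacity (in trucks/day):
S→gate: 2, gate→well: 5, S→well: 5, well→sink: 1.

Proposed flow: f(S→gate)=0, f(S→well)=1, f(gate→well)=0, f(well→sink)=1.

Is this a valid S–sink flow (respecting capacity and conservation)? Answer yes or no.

Yes

Every edge has 0 ≤ f(e) ≤ cap(e).
At each intermediate node, inflow equals outflow.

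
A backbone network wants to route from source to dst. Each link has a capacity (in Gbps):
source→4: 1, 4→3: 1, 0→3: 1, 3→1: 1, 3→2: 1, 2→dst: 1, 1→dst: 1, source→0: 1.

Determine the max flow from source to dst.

Augment source→0→3→2→dst: bottleneck 1. Total 1.
Augment source→4→3→1→dst: bottleneck 1. Total 2.
No augmenting path remains in the residual graph.

2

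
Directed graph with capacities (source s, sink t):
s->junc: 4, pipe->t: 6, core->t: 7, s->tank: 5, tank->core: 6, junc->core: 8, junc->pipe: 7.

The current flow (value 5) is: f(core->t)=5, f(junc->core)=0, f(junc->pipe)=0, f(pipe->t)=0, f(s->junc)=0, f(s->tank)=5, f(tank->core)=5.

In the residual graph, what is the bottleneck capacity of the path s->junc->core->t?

2

Residual capacities along the path: s->junc: 4, junc->core: 8, core->t: 2.
Minimum is 2.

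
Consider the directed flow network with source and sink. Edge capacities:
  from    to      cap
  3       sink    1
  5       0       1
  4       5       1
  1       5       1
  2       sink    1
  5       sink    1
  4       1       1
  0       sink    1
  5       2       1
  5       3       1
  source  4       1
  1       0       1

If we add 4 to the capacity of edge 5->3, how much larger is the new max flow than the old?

0

Original max flow = 1.
Edge 5->3 does not cross the min cut (source side {source}), so extra capacity there cannot help.
New max flow = 1. Increase = 0.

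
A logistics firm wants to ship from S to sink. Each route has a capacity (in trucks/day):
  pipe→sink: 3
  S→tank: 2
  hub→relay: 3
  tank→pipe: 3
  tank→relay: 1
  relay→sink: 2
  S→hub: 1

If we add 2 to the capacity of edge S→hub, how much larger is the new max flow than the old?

1

Original max flow = 3.
After raising cap(S→hub), augmenting paths through that edge carry 1 more unit.
New max flow = 4. Increase = 1.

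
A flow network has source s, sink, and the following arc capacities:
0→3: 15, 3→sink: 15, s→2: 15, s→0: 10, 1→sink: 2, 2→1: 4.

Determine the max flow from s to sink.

Augment s→0→3→sink: bottleneck 10. Total 10.
Augment s→2→1→sink: bottleneck 2. Total 12.
No augmenting path remains in the residual graph.

12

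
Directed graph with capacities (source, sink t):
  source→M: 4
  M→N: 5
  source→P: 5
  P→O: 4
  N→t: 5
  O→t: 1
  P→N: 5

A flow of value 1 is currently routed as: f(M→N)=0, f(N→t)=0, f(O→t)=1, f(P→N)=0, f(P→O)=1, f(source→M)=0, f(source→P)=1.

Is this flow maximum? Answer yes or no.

Residual path source→P→N→t has bottleneck 4 > 0.
Pushing 4 along it raises the flow to 5, so the given flow is not maximum.

No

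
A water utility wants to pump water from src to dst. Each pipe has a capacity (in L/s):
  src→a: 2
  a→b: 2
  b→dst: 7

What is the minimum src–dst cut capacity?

Max flow = 2 (via 1 augmenting path).
In the residual at optimum, the set reachable from src is {src}.
Cut edges: src→a (cap 2). Sum = 2.

2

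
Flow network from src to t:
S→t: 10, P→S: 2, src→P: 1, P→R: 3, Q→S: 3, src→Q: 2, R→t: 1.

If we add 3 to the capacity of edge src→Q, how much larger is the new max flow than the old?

Original max flow = 3.
After raising cap(src→Q), augmenting paths through that edge carry 1 more unit.
New max flow = 4. Increase = 1.

1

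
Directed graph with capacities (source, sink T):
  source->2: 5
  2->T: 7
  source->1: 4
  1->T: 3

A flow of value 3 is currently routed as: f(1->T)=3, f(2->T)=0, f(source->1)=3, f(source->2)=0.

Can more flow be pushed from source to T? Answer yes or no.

Residual path source->2->T has bottleneck 5 > 0.
Pushing 5 along it raises the flow to 8, so the given flow is not maximum.

Yes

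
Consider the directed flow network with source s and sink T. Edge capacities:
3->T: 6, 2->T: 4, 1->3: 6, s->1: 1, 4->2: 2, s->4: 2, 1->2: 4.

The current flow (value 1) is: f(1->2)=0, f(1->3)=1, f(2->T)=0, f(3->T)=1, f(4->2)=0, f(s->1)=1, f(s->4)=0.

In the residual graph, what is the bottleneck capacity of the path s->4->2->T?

2

Residual capacities along the path: s->4: 2, 4->2: 2, 2->T: 4.
Minimum is 2.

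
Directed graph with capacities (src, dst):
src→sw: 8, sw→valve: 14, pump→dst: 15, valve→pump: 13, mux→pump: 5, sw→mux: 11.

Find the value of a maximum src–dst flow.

Augment src→sw→mux→pump→dst: bottleneck 5. Total 5.
Augment src→sw→valve→pump→dst: bottleneck 3. Total 8.
No augmenting path remains in the residual graph.

8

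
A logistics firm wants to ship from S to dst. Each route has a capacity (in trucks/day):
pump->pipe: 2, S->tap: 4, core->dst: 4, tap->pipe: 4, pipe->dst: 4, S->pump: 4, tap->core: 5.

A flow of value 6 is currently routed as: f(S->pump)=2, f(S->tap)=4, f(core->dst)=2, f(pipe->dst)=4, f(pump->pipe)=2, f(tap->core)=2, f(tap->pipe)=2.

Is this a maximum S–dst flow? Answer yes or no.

Yes

Residual reachable from S: {S, pump}; dst is not reachable.
Saturated cut: S->tap, pump->pipe with total capacity 6 = current flow value. Flow is maximum.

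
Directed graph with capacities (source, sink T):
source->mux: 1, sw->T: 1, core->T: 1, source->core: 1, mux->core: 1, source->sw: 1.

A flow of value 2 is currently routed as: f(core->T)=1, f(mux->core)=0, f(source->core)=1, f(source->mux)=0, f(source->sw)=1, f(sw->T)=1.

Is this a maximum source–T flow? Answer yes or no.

Residual reachable from source: {core, mux, source}; T is not reachable.
Saturated cut: source->sw, core->T with total capacity 2 = current flow value. Flow is maximum.

Yes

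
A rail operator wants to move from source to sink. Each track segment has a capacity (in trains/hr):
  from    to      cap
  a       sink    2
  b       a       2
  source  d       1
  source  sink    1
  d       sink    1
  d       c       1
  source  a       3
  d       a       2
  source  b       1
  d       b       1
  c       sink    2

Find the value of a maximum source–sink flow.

Augment source→sink: bottleneck 1. Total 1.
Augment source→d→sink: bottleneck 1. Total 2.
Augment source→a→sink: bottleneck 2. Total 4.
No augmenting path remains in the residual graph.

4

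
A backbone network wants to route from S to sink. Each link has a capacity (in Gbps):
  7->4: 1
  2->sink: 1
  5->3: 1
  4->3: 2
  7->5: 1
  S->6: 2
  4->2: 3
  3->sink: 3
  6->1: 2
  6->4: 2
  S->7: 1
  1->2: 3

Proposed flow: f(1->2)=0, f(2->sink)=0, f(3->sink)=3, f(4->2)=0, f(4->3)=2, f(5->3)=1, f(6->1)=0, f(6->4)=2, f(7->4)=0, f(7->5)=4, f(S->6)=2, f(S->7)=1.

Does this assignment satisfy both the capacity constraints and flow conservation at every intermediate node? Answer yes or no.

No

Capacity violated on 7->5: flow 4 > capacity 1.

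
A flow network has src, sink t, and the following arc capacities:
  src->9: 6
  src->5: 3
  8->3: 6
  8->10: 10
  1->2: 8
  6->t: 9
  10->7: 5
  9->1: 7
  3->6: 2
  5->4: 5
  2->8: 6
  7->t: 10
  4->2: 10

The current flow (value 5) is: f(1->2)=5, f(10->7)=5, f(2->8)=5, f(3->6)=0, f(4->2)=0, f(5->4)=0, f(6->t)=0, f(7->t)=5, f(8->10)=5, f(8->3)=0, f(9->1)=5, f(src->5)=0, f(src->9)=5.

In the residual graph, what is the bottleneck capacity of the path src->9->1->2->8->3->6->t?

Residual capacities along the path: src->9: 1, 9->1: 2, 1->2: 3, 2->8: 1, 8->3: 6, 3->6: 2, 6->t: 9.
Minimum is 1.

1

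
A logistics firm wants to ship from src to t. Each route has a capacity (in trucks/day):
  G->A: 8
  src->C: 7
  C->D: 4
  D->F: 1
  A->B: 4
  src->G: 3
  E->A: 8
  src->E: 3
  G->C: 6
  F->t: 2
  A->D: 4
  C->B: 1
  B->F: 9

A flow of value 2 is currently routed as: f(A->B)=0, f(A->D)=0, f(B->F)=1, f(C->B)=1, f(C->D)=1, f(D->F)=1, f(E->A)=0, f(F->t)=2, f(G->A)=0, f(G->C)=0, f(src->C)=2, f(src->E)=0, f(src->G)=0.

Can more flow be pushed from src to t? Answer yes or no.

No

Residual reachable from src: {A, B, C, D, E, F, G, src}; t is not reachable.
Saturated cut: F->t with total capacity 2 = current flow value. Flow is maximum.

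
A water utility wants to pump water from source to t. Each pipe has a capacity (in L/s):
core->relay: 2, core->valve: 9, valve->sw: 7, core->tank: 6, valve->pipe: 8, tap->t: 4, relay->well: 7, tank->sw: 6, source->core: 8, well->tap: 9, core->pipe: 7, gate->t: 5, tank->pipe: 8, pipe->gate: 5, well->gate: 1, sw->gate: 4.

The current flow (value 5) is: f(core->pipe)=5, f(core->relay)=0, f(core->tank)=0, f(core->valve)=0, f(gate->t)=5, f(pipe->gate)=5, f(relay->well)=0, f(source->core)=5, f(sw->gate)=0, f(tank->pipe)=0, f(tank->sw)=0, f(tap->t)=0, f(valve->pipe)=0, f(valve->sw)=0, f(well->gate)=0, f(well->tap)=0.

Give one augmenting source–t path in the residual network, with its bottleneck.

Residual along source->core->relay->well->tap->t: source->core: 3, core->relay: 2, relay->well: 7, well->tap: 9, tap->t: 4.
Bottleneck = min = 2.

source->core->relay->well->tap->t, bottleneck 2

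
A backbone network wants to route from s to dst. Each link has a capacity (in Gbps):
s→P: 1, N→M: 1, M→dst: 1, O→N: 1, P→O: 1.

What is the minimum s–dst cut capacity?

Max flow = 1 (via 1 augmenting path).
In the residual at optimum, the set reachable from s is {s}.
Cut edges: s→P (cap 1). Sum = 1.

1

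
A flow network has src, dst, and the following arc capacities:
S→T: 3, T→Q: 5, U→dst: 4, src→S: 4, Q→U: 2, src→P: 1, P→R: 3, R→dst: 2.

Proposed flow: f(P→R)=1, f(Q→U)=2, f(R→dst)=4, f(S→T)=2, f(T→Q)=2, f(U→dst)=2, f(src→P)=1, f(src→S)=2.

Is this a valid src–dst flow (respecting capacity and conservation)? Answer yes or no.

Capacity violated on R→dst: flow 4 > capacity 2.

No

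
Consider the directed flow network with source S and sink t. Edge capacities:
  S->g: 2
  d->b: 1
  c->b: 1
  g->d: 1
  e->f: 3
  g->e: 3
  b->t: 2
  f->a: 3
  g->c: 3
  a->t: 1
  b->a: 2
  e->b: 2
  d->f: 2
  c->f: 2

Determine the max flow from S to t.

2

Augment S->g->d->b->t: bottleneck 1. Total 1.
Augment S->g->c->b->t: bottleneck 1. Total 2.
No augmenting path remains in the residual graph.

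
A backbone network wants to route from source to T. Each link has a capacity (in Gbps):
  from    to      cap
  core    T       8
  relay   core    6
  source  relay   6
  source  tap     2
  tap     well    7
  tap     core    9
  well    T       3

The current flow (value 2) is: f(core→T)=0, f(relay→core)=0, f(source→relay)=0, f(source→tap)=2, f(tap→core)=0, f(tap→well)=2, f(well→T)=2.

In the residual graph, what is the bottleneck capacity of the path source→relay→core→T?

6

Residual capacities along the path: source→relay: 6, relay→core: 6, core→T: 8.
Minimum is 6.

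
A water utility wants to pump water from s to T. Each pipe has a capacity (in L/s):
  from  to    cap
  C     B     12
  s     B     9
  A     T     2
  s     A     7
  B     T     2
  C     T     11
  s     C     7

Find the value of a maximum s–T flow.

11

Augment s→A→T: bottleneck 2. Total 2.
Augment s→C→T: bottleneck 7. Total 9.
Augment s→B→T: bottleneck 2. Total 11.
No augmenting path remains in the residual graph.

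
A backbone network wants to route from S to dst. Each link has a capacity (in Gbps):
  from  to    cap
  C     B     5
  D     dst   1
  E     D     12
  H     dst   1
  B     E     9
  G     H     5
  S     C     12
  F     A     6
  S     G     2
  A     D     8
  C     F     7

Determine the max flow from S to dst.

Augment S→G→H→dst: bottleneck 1. Total 1.
Augment S→C→B→E→D→dst: bottleneck 1. Total 2.
No augmenting path remains in the residual graph.

2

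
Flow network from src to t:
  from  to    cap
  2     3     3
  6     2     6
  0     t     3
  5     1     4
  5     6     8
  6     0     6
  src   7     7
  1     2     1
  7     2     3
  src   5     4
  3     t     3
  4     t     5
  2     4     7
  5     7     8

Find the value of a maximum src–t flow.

7

Augment src→5→6→0→t: bottleneck 3. Total 3.
Augment src→7→2→3→t: bottleneck 3. Total 6.
Augment src→5→6→2→4→t: bottleneck 1. Total 7.
No augmenting path remains in the residual graph.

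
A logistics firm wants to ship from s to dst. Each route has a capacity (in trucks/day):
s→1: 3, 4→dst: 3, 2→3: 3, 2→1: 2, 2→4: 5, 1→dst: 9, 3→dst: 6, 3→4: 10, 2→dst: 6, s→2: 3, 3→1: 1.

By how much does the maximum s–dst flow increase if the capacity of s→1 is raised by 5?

5

Original max flow = 6.
After raising cap(s→1), augmenting paths through that edge carry 5 more units.
New max flow = 11. Increase = 5.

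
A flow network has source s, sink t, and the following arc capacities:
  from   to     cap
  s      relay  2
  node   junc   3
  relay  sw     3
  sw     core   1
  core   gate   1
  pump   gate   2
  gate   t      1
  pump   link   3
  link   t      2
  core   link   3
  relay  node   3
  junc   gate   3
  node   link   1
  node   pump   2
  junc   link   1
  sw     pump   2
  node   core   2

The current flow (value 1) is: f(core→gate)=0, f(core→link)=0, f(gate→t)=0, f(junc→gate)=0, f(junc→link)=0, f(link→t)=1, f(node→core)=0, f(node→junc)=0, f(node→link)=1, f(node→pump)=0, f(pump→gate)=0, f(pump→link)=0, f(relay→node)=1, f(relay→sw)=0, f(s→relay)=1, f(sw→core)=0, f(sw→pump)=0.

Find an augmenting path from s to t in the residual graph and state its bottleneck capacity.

s→relay→node→core→gate→t, bottleneck 1

Residual along s→relay→node→core→gate→t: s→relay: 1, relay→node: 2, node→core: 2, core→gate: 1, gate→t: 1.
Bottleneck = min = 1.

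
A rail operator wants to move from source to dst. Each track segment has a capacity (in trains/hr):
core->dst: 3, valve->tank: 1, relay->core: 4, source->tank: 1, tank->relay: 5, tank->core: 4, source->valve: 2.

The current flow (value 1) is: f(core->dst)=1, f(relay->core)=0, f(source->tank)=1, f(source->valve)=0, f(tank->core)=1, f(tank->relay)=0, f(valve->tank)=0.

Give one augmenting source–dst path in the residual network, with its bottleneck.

Residual along source->valve->tank->core->dst: source->valve: 2, valve->tank: 1, tank->core: 3, core->dst: 2.
Bottleneck = min = 1.

source->valve->tank->core->dst, bottleneck 1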